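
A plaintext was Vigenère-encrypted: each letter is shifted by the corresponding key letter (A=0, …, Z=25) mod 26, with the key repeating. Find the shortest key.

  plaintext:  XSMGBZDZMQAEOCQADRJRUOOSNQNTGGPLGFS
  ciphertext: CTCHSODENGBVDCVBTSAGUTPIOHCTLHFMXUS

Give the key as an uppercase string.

  i= 0: C-X =  5 → F
  i= 1: T-S =  1 → B
  i= 2: C-M = 16 → Q
  i= 3: H-G =  1 → B
  i= 4: S-B = 17 → R
  i= 5: O-Z = 15 → P
  i= 6: D-D =  0 → A
  i= 7: E-Z =  5 → F
  i= 8: N-M =  1 → B
  i= 9: G-Q = 16 → Q
  i=10: B-A =  1 → B
  i=11: V-E = 17 → R
  i=12: D-O = 15 → P
  i=13: C-C =  0 → A
  i=14: V-Q =  5 → F
  i=15: B-A =  1 → B
  i=16: T-D = 16 → Q
  i=17: S-R =  1 → B
  i=18: A-J = 17 → R
  i=19: G-R = 15 → P
  i=20: U-U =  0 → A
  i=21: T-O =  5 → F
  i=22: P-O =  1 → B
  i=23: I-S = 16 → Q
  i=24: O-N =  1 → B
  i=25: H-Q = 17 → R
  i=26: C-N = 15 → P
  i=27: T-T =  0 → A
  i=28: L-G =  5 → F
  i=29: H-G =  1 → B
  i=30: F-P = 16 → Q
  i=31: M-L =  1 → B
  i=32: X-G = 17 → R
  i=33: U-F = 15 → P
  i=34: S-S =  0 → A
  shifts repeat with period 7: FBQBRPA

FBQBRPA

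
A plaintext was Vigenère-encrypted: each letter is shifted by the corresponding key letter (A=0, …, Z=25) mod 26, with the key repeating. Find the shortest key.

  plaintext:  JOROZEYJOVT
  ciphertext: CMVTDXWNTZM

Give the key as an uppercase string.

TYEFE

  i= 0: C-J = 19 → T
  i= 1: M-O = 24 → Y
  i= 2: V-R =  4 → E
  i= 3: T-O =  5 → F
  i= 4: D-Z =  4 → E
  i= 5: X-E = 19 → T
  i= 6: W-Y = 24 → Y
  i= 7: N-J =  4 → E
  i= 8: T-O =  5 → F
  i= 9: Z-V =  4 → E
  i=10: M-T = 19 → T
  shifts repeat with period 5: TYEFE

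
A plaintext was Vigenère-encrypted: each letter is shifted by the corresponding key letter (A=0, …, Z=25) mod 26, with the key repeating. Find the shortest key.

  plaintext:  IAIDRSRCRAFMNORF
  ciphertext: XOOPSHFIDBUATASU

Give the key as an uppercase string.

POGMB

  i= 0: X-I = 15 → P
  i= 1: O-A = 14 → O
  i= 2: O-I =  6 → G
  i= 3: P-D = 12 → M
  i= 4: S-R =  1 → B
  i= 5: H-S = 15 → P
  i= 6: F-R = 14 → O
  i= 7: I-C =  6 → G
  i= 8: D-R = 12 → M
  i= 9: B-A =  1 → B
  i=10: U-F = 15 → P
  i=11: A-M = 14 → O
  i=12: T-N =  6 → G
  i=13: A-O = 12 → M
  i=14: S-R =  1 → B
  i=15: U-F = 15 → P
  shifts repeat with period 5: POGMB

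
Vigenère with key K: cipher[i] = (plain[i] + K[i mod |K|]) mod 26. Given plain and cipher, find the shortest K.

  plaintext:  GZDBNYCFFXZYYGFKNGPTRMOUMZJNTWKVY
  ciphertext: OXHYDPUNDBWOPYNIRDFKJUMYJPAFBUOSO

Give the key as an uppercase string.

IYEXQRS

  i= 0: O-G =  8 → I
  i= 1: X-Z = 24 → Y
  i= 2: H-D =  4 → E
  i= 3: Y-B = 23 → X
  i= 4: D-N = 16 → Q
  i= 5: P-Y = 17 → R
  i= 6: U-C = 18 → S
  i= 7: N-F =  8 → I
  i= 8: D-F = 24 → Y
  i= 9: B-X =  4 → E
  i=10: W-Z = 23 → X
  i=11: O-Y = 16 → Q
  i=12: P-Y = 17 → R
  i=13: Y-G = 18 → S
  i=14: N-F =  8 → I
  i=15: I-K = 24 → Y
  i=16: R-N =  4 → E
  i=17: D-G = 23 → X
  i=18: F-P = 16 → Q
  i=19: K-T = 17 → R
  i=20: J-R = 18 → S
  i=21: U-M =  8 → I
  i=22: M-O = 24 → Y
  i=23: Y-U =  4 → E
  i=24: J-M = 23 → X
  i=25: P-Z = 16 → Q
  i=26: A-J = 17 → R
  i=27: F-N = 18 → S
  i=28: B-T =  8 → I
  i=29: U-W = 24 → Y
  i=30: O-K =  4 → E
  i=31: S-V = 23 → X
  i=32: O-Y = 16 → Q
  shifts repeat with period 7: IYEXQRS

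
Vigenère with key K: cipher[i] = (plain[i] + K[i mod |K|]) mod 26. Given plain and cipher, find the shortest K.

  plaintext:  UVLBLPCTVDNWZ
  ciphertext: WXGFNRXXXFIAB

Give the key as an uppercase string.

CCVE

  i= 0: W-U =  2 → C
  i= 1: X-V =  2 → C
  i= 2: G-L = 21 → V
  i= 3: F-B =  4 → E
  i= 4: N-L =  2 → C
  i= 5: R-P =  2 → C
  i= 6: X-C = 21 → V
  i= 7: X-T =  4 → E
  i= 8: X-V =  2 → C
  i= 9: F-D =  2 → C
  i=10: I-N = 21 → V
  i=11: A-W =  4 → E
  i=12: B-Z =  2 → C
  shifts repeat with period 4: CCVE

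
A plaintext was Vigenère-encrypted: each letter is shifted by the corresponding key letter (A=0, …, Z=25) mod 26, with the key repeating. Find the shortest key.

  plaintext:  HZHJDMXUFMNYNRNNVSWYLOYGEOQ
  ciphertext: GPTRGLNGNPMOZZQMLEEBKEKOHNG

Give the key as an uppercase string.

ZQMID

  i= 0: G-H = 25 → Z
  i= 1: P-Z = 16 → Q
  i= 2: T-H = 12 → M
  i= 3: R-J =  8 → I
  i= 4: G-D =  3 → D
  i= 5: L-M = 25 → Z
  i= 6: N-X = 16 → Q
  i= 7: G-U = 12 → M
  i= 8: N-F =  8 → I
  i= 9: P-M =  3 → D
  i=10: M-N = 25 → Z
  i=11: O-Y = 16 → Q
  i=12: Z-N = 12 → M
  i=13: Z-R =  8 → I
  i=14: Q-N =  3 → D
  i=15: M-N = 25 → Z
  i=16: L-V = 16 → Q
  i=17: E-S = 12 → M
  i=18: E-W =  8 → I
  i=19: B-Y =  3 → D
  i=20: K-L = 25 → Z
  i=21: E-O = 16 → Q
  i=22: K-Y = 12 → M
  i=23: O-G =  8 → I
  i=24: H-E =  3 → D
  i=25: N-O = 25 → Z
  i=26: G-Q = 16 → Q
  shifts repeat with period 5: ZQMID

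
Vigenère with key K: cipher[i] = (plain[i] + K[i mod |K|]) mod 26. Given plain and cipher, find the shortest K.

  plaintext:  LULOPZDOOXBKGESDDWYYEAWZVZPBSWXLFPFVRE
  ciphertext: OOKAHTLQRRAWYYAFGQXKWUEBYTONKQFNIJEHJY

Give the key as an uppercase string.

DUZMSUIC

  i= 0: O-L =  3 → D
  i= 1: O-U = 20 → U
  i= 2: K-L = 25 → Z
  i= 3: A-O = 12 → M
  i= 4: H-P = 18 → S
  i= 5: T-Z = 20 → U
  i= 6: L-D =  8 → I
  i= 7: Q-O =  2 → C
  i= 8: R-O =  3 → D
  i= 9: R-X = 20 → U
  i=10: A-B = 25 → Z
  i=11: W-K = 12 → M
  i=12: Y-G = 18 → S
  i=13: Y-E = 20 → U
  i=14: A-S =  8 → I
  i=15: F-D =  2 → C
  i=16: G-D =  3 → D
  i=17: Q-W = 20 → U
  i=18: X-Y = 25 → Z
  i=19: K-Y = 12 → M
  i=20: W-E = 18 → S
  i=21: U-A = 20 → U
  i=22: E-W =  8 → I
  i=23: B-Z =  2 → C
  i=24: Y-V =  3 → D
  i=25: T-Z = 20 → U
  i=26: O-P = 25 → Z
  i=27: N-B = 12 → M
  i=28: K-S = 18 → S
  i=29: Q-W = 20 → U
  i=30: F-X =  8 → I
  i=31: N-L =  2 → C
  i=32: I-F =  3 → D
  i=33: J-P = 20 → U
  i=34: E-F = 25 → Z
  i=35: H-V = 12 → M
  i=36: J-R = 18 → S
  i=37: Y-E = 20 → U
  shifts repeat with period 8: DUZMSUIC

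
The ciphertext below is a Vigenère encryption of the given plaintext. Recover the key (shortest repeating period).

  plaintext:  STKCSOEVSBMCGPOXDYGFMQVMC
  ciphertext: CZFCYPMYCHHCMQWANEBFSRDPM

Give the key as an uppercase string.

  i= 0: C-S = 10 → K
  i= 1: Z-T =  6 → G
  i= 2: F-K = 21 → V
  i= 3: C-C =  0 → A
  i= 4: Y-S =  6 → G
  i= 5: P-O =  1 → B
  i= 6: M-E =  8 → I
  i= 7: Y-V =  3 → D
  i= 8: C-S = 10 → K
  i= 9: H-B =  6 → G
  i=10: H-M = 21 → V
  i=11: C-C =  0 → A
  i=12: M-G =  6 → G
  i=13: Q-P =  1 → B
  i=14: W-O =  8 → I
  i=15: A-X =  3 → D
  i=16: N-D = 10 → K
  i=17: E-Y =  6 → G
  i=18: B-G = 21 → V
  i=19: F-F =  0 → A
  i=20: S-M =  6 → G
  i=21: R-Q =  1 → B
  i=22: D-V =  8 → I
  i=23: P-M =  3 → D
  i=24: M-C = 10 → K
  shifts repeat with period 8: KGVAGBID

KGVAGBID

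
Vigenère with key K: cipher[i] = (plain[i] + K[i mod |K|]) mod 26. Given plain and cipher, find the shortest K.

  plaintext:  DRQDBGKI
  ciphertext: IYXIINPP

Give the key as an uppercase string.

FHH

  i= 0: I-D =  5 → F
  i= 1: Y-R =  7 → H
  i= 2: X-Q =  7 → H
  i= 3: I-D =  5 → F
  i= 4: I-B =  7 → H
  i= 5: N-G =  7 → H
  i= 6: P-K =  5 → F
  i= 7: P-I =  7 → H
  shifts repeat with period 3: FHH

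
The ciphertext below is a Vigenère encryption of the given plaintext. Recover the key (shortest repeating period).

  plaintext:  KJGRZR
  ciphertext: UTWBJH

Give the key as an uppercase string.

KKQ

  i= 0: U-K = 10 → K
  i= 1: T-J = 10 → K
  i= 2: W-G = 16 → Q
  i= 3: B-R = 10 → K
  i= 4: J-Z = 10 → K
  i= 5: H-R = 16 → Q
  shifts repeat with period 3: KKQ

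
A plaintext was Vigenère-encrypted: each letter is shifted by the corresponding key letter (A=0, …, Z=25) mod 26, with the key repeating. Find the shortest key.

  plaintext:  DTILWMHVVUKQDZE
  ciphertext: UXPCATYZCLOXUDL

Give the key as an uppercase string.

  i= 0: U-D = 17 → R
  i= 1: X-T =  4 → E
  i= 2: P-I =  7 → H
  i= 3: C-L = 17 → R
  i= 4: A-W =  4 → E
  i= 5: T-M =  7 → H
  i= 6: Y-H = 17 → R
  i= 7: Z-V =  4 → E
  i= 8: C-V =  7 → H
  i= 9: L-U = 17 → R
  i=10: O-K =  4 → E
  i=11: X-Q =  7 → H
  i=12: U-D = 17 → R
  i=13: D-Z =  4 → E
  i=14: L-E =  7 → H
  shifts repeat with period 3: REH

REH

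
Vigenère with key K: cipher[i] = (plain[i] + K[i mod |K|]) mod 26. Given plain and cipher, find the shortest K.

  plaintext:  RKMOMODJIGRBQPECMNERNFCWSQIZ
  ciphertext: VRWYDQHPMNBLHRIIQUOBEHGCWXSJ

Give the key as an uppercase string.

  i= 0: V-R =  4 → E
  i= 1: R-K =  7 → H
  i= 2: W-M = 10 → K
  i= 3: Y-O = 10 → K
  i= 4: D-M = 17 → R
  i= 5: Q-O =  2 → C
  i= 6: H-D =  4 → E
  i= 7: P-J =  6 → G
  i= 8: M-I =  4 → E
  i= 9: N-G =  7 → H
  i=10: B-R = 10 → K
  i=11: L-B = 10 → K
  i=12: H-Q = 17 → R
  i=13: R-P =  2 → C
  i=14: I-E =  4 → E
  i=15: I-C =  6 → G
  i=16: Q-M =  4 → E
  i=17: U-N =  7 → H
  i=18: O-E = 10 → K
  i=19: B-R = 10 → K
  i=20: E-N = 17 → R
  i=21: H-F =  2 → C
  i=22: G-C =  4 → E
  i=23: C-W =  6 → G
  i=24: W-S =  4 → E
  i=25: X-Q =  7 → H
  i=26: S-I = 10 → K
  i=27: J-Z = 10 → K
  shifts repeat with period 8: EHKKRCEG

EHKKRCEG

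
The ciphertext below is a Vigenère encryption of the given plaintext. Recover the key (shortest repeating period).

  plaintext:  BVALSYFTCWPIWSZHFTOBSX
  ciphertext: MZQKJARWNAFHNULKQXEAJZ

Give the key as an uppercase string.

LEQZRCMD

  i= 0: M-B = 11 → L
  i= 1: Z-V =  4 → E
  i= 2: Q-A = 16 → Q
  i= 3: K-L = 25 → Z
  i= 4: J-S = 17 → R
  i= 5: A-Y =  2 → C
  i= 6: R-F = 12 → M
  i= 7: W-T =  3 → D
  i= 8: N-C = 11 → L
  i= 9: A-W =  4 → E
  i=10: F-P = 16 → Q
  i=11: H-I = 25 → Z
  i=12: N-W = 17 → R
  i=13: U-S =  2 → C
  i=14: L-Z = 12 → M
  i=15: K-H =  3 → D
  i=16: Q-F = 11 → L
  i=17: X-T =  4 → E
  i=18: E-O = 16 → Q
  i=19: A-B = 25 → Z
  i=20: J-S = 17 → R
  i=21: Z-X =  2 → C
  shifts repeat with period 8: LEQZRCMD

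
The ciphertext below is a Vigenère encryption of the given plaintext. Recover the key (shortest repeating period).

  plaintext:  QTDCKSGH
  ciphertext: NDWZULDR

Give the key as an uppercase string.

  i= 0: N-Q = 23 → X
  i= 1: D-T = 10 → K
  i= 2: W-D = 19 → T
  i= 3: Z-C = 23 → X
  i= 4: U-K = 10 → K
  i= 5: L-S = 19 → T
  i= 6: D-G = 23 → X
  i= 7: R-H = 10 → K
  shifts repeat with period 3: XKT

XKT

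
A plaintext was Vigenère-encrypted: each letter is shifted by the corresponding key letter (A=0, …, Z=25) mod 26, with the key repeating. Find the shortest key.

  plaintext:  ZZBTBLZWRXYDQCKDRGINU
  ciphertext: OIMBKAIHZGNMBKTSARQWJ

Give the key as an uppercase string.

PJLIJ

  i= 0: O-Z = 15 → P
  i= 1: I-Z =  9 → J
  i= 2: M-B = 11 → L
  i= 3: B-T =  8 → I
  i= 4: K-B =  9 → J
  i= 5: A-L = 15 → P
  i= 6: I-Z =  9 → J
  i= 7: H-W = 11 → L
  i= 8: Z-R =  8 → I
  i= 9: G-X =  9 → J
  i=10: N-Y = 15 → P
  i=11: M-D =  9 → J
  i=12: B-Q = 11 → L
  i=13: K-C =  8 → I
  i=14: T-K =  9 → J
  i=15: S-D = 15 → P
  i=16: A-R =  9 → J
  i=17: R-G = 11 → L
  i=18: Q-I =  8 → I
  i=19: W-N =  9 → J
  i=20: J-U = 15 → P
  shifts repeat with period 5: PJLIJ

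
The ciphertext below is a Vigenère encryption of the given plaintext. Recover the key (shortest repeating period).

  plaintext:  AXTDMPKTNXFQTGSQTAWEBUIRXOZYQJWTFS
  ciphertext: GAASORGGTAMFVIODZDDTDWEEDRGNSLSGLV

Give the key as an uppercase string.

  i= 0: G-A =  6 → G
  i= 1: A-X =  3 → D
  i= 2: A-T =  7 → H
  i= 3: S-D = 15 → P
  i= 4: O-M =  2 → C
  i= 5: R-P =  2 → C
  i= 6: G-K = 22 → W
  i= 7: G-T = 13 → N
  i= 8: T-N =  6 → G
  i= 9: A-X =  3 → D
  i=10: M-F =  7 → H
  i=11: F-Q = 15 → P
  i=12: V-T =  2 → C
  i=13: I-G =  2 → C
  i=14: O-S = 22 → W
  i=15: D-Q = 13 → N
  i=16: Z-T =  6 → G
  i=17: D-A =  3 → D
  i=18: D-W =  7 → H
  i=19: T-E = 15 → P
  i=20: D-B =  2 → C
  i=21: W-U =  2 → C
  i=22: E-I = 22 → W
  i=23: E-R = 13 → N
  i=24: D-X =  6 → G
  i=25: R-O =  3 → D
  i=26: G-Z =  7 → H
  i=27: N-Y = 15 → P
  i=28: S-Q =  2 → C
  i=29: L-J =  2 → C
  i=30: S-W = 22 → W
  i=31: G-T = 13 → N
  i=32: L-F =  6 → G
  i=33: V-S =  3 → D
  shifts repeat with period 8: GDHPCCWN

GDHPCCWN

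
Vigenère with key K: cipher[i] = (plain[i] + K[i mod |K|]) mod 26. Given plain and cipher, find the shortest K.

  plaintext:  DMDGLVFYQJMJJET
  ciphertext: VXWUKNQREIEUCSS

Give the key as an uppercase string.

SLTOZ

  i= 0: V-D = 18 → S
  i= 1: X-M = 11 → L
  i= 2: W-D = 19 → T
  i= 3: U-G = 14 → O
  i= 4: K-L = 25 → Z
  i= 5: N-V = 18 → S
  i= 6: Q-F = 11 → L
  i= 7: R-Y = 19 → T
  i= 8: E-Q = 14 → O
  i= 9: I-J = 25 → Z
  i=10: E-M = 18 → S
  i=11: U-J = 11 → L
  i=12: C-J = 19 → T
  i=13: S-E = 14 → O
  i=14: S-T = 25 → Z
  shifts repeat with period 5: SLTOZ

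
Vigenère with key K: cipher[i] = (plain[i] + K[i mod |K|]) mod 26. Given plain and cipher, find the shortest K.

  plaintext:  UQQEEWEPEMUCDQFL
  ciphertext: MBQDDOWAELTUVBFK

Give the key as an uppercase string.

  i= 0: M-U = 18 → S
  i= 1: B-Q = 11 → L
  i= 2: Q-Q =  0 → A
  i= 3: D-E = 25 → Z
  i= 4: D-E = 25 → Z
  i= 5: O-W = 18 → S
  i= 6: W-E = 18 → S
  i= 7: A-P = 11 → L
  i= 8: E-E =  0 → A
  i= 9: L-M = 25 → Z
  i=10: T-U = 25 → Z
  i=11: U-C = 18 → S
  i=12: V-D = 18 → S
  i=13: B-Q = 11 → L
  i=14: F-F =  0 → A
  i=15: K-L = 25 → Z
  shifts repeat with period 6: SLAZZS

SLAZZS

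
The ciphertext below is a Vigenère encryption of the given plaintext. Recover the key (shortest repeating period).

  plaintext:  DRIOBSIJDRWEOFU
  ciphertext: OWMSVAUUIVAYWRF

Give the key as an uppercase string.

  i= 0: O-D = 11 → L
  i= 1: W-R =  5 → F
  i= 2: M-I =  4 → E
  i= 3: S-O =  4 → E
  i= 4: V-B = 20 → U
  i= 5: A-S =  8 → I
  i= 6: U-I = 12 → M
  i= 7: U-J = 11 → L
  i= 8: I-D =  5 → F
  i= 9: V-R =  4 → E
  i=10: A-W =  4 → E
  i=11: Y-E = 20 → U
  i=12: W-O =  8 → I
  i=13: R-F = 12 → M
  i=14: F-U = 11 → L
  shifts repeat with period 7: LFEEUIM

LFEEUIM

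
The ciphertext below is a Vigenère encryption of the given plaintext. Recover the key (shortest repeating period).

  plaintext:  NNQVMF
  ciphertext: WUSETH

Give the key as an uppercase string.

  i= 0: W-N =  9 → J
  i= 1: U-N =  7 → H
  i= 2: S-Q =  2 → C
  i= 3: E-V =  9 → J
  i= 4: T-M =  7 → H
  i= 5: H-F =  2 → C
  shifts repeat with period 3: JHC

JHC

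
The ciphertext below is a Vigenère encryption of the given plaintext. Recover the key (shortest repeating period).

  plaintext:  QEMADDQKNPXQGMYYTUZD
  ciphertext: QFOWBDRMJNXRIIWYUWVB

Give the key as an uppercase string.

ABCWY

  i= 0: Q-Q =  0 → A
  i= 1: F-E =  1 → B
  i= 2: O-M =  2 → C
  i= 3: W-A = 22 → W
  i= 4: B-D = 24 → Y
  i= 5: D-D =  0 → A
  i= 6: R-Q =  1 → B
  i= 7: M-K =  2 → C
  i= 8: J-N = 22 → W
  i= 9: N-P = 24 → Y
  i=10: X-X =  0 → A
  i=11: R-Q =  1 → B
  i=12: I-G =  2 → C
  i=13: I-M = 22 → W
  i=14: W-Y = 24 → Y
  i=15: Y-Y =  0 → A
  i=16: U-T =  1 → B
  i=17: W-U =  2 → C
  i=18: V-Z = 22 → W
  i=19: B-D = 24 → Y
  shifts repeat with period 5: ABCWY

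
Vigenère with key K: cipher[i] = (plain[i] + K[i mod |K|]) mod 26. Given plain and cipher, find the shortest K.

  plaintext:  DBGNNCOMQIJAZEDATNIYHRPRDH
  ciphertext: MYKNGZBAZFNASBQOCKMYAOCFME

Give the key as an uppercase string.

  i= 0: M-D =  9 → J
  i= 1: Y-B = 23 → X
  i= 2: K-G =  4 → E
  i= 3: N-N =  0 → A
  i= 4: G-N = 19 → T
  i= 5: Z-C = 23 → X
  i= 6: B-O = 13 → N
  i= 7: A-M = 14 → O
  i= 8: Z-Q =  9 → J
  i= 9: F-I = 23 → X
  i=10: N-J =  4 → E
  i=11: A-A =  0 → A
  i=12: S-Z = 19 → T
  i=13: B-E = 23 → X
  i=14: Q-D = 13 → N
  i=15: O-A = 14 → O
  i=16: C-T =  9 → J
  i=17: K-N = 23 → X
  i=18: M-I =  4 → E
  i=19: Y-Y =  0 → A
  i=20: A-H = 19 → T
  i=21: O-R = 23 → X
  i=22: C-P = 13 → N
  i=23: F-R = 14 → O
  i=24: M-D =  9 → J
  i=25: E-H = 23 → X
  shifts repeat with period 8: JXEATXNO

JXEATXNO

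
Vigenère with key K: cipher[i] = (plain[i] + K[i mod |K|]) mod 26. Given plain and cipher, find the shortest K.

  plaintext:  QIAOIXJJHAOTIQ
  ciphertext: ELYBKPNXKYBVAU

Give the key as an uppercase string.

ODYNCSE

  i= 0: E-Q = 14 → O
  i= 1: L-I =  3 → D
  i= 2: Y-A = 24 → Y
  i= 3: B-O = 13 → N
  i= 4: K-I =  2 → C
  i= 5: P-X = 18 → S
  i= 6: N-J =  4 → E
  i= 7: X-J = 14 → O
  i= 8: K-H =  3 → D
  i= 9: Y-A = 24 → Y
  i=10: B-O = 13 → N
  i=11: V-T =  2 → C
  i=12: A-I = 18 → S
  i=13: U-Q =  4 → E
  shifts repeat with period 7: ODYNCSE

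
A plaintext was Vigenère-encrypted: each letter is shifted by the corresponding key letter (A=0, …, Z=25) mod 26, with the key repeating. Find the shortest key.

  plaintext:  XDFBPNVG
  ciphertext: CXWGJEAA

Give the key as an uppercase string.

FUR

  i= 0: C-X =  5 → F
  i= 1: X-D = 20 → U
  i= 2: W-F = 17 → R
  i= 3: G-B =  5 → F
  i= 4: J-P = 20 → U
  i= 5: E-N = 17 → R
  i= 6: A-V =  5 → F
  i= 7: A-G = 20 → U
  shifts repeat with period 3: FUR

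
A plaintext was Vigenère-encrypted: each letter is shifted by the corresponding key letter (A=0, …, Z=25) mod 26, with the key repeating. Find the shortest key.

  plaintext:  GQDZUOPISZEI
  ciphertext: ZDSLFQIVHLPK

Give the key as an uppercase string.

TNPMLC

  i= 0: Z-G = 19 → T
  i= 1: D-Q = 13 → N
  i= 2: S-D = 15 → P
  i= 3: L-Z = 12 → M
  i= 4: F-U = 11 → L
  i= 5: Q-O =  2 → C
  i= 6: I-P = 19 → T
  i= 7: V-I = 13 → N
  i= 8: H-S = 15 → P
  i= 9: L-Z = 12 → M
  i=10: P-E = 11 → L
  i=11: K-I =  2 → C
  shifts repeat with period 6: TNPMLC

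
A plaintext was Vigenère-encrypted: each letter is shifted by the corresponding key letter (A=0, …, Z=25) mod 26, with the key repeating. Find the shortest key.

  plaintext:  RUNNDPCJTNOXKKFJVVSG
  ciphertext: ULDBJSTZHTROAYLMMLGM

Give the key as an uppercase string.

DRQOG

  i= 0: U-R =  3 → D
  i= 1: L-U = 17 → R
  i= 2: D-N = 16 → Q
  i= 3: B-N = 14 → O
  i= 4: J-D =  6 → G
  i= 5: S-P =  3 → D
  i= 6: T-C = 17 → R
  i= 7: Z-J = 16 → Q
  i= 8: H-T = 14 → O
  i= 9: T-N =  6 → G
  i=10: R-O =  3 → D
  i=11: O-X = 17 → R
  i=12: A-K = 16 → Q
  i=13: Y-K = 14 → O
  i=14: L-F =  6 → G
  i=15: M-J =  3 → D
  i=16: M-V = 17 → R
  i=17: L-V = 16 → Q
  i=18: G-S = 14 → O
  i=19: M-G =  6 → G
  shifts repeat with period 5: DRQOG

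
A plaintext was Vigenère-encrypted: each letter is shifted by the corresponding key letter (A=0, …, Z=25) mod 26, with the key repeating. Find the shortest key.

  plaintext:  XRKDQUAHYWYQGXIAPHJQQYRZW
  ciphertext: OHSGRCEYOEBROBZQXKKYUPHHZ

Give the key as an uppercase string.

RQIDBIE

  i= 0: O-X = 17 → R
  i= 1: H-R = 16 → Q
  i= 2: S-K =  8 → I
  i= 3: G-D =  3 → D
  i= 4: R-Q =  1 → B
  i= 5: C-U =  8 → I
  i= 6: E-A =  4 → E
  i= 7: Y-H = 17 → R
  i= 8: O-Y = 16 → Q
  i= 9: E-W =  8 → I
  i=10: B-Y =  3 → D
  i=11: R-Q =  1 → B
  i=12: O-G =  8 → I
  i=13: B-X =  4 → E
  i=14: Z-I = 17 → R
  i=15: Q-A = 16 → Q
  i=16: X-P =  8 → I
  i=17: K-H =  3 → D
  i=18: K-J =  1 → B
  i=19: Y-Q =  8 → I
  i=20: U-Q =  4 → E
  i=21: P-Y = 17 → R
  i=22: H-R = 16 → Q
  i=23: H-Z =  8 → I
  i=24: Z-W =  3 → D
  shifts repeat with period 7: RQIDBIE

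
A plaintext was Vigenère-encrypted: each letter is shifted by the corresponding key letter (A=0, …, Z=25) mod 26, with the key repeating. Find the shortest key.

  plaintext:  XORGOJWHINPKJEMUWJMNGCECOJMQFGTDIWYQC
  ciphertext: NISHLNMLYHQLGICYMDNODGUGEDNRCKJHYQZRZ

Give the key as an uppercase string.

  i= 0: N-X = 16 → Q
  i= 1: I-O = 20 → U
  i= 2: S-R =  1 → B
  i= 3: H-G =  1 → B
  i= 4: L-O = 23 → X
  i= 5: N-J =  4 → E
  i= 6: M-W = 16 → Q
  i= 7: L-H =  4 → E
  i= 8: Y-I = 16 → Q
  i= 9: H-N = 20 → U
  i=10: Q-P =  1 → B
  i=11: L-K =  1 → B
  i=12: G-J = 23 → X
  i=13: I-E =  4 → E
  i=14: C-M = 16 → Q
  i=15: Y-U =  4 → E
  i=16: M-W = 16 → Q
  i=17: D-J = 20 → U
  i=18: N-M =  1 → B
  i=19: O-N =  1 → B
  i=20: D-G = 23 → X
  i=21: G-C =  4 → E
  i=22: U-E = 16 → Q
  i=23: G-C =  4 → E
  i=24: E-O = 16 → Q
  i=25: D-J = 20 → U
  i=26: N-M =  1 → B
  i=27: R-Q =  1 → B
  i=28: C-F = 23 → X
  i=29: K-G =  4 → E
  i=30: J-T = 16 → Q
  i=31: H-D =  4 → E
  i=32: Y-I = 16 → Q
  i=33: Q-W = 20 → U
  i=34: Z-Y =  1 → B
  i=35: R-Q =  1 → B
  i=36: Z-C = 23 → X
  shifts repeat with period 8: QUBBXEQE

QUBBXEQE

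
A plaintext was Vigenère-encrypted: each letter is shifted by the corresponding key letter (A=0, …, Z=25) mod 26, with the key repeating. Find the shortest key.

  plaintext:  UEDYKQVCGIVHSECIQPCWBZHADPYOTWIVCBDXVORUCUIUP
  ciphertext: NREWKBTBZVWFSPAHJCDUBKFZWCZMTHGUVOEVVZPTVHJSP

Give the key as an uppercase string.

  i= 0: N-U = 19 → T
  i= 1: R-E = 13 → N
  i= 2: E-D =  1 → B
  i= 3: W-Y = 24 → Y
  i= 4: K-K =  0 → A
  i= 5: B-Q = 11 → L
  i= 6: T-V = 24 → Y
  i= 7: B-C = 25 → Z
  i= 8: Z-G = 19 → T
  i= 9: V-I = 13 → N
  i=10: W-V =  1 → B
  i=11: F-H = 24 → Y
  i=12: S-S =  0 → A
  i=13: P-E = 11 → L
  i=14: A-C = 24 → Y
  i=15: H-I = 25 → Z
  i=16: J-Q = 19 → T
  i=17: C-P = 13 → N
  i=18: D-C =  1 → B
  i=19: U-W = 24 → Y
  i=20: B-B =  0 → A
  i=21: K-Z = 11 → L
  i=22: F-H = 24 → Y
  i=23: Z-A = 25 → Z
  i=24: W-D = 19 → T
  i=25: C-P = 13 → N
  i=26: Z-Y =  1 → B
  i=27: M-O = 24 → Y
  i=28: T-T =  0 → A
  i=29: H-W = 11 → L
  i=30: G-I = 24 → Y
  i=31: U-V = 25 → Z
  i=32: V-C = 19 → T
  i=33: O-B = 13 → N
  i=34: E-D =  1 → B
  i=35: V-X = 24 → Y
  i=36: V-V =  0 → A
  i=37: Z-O = 11 → L
  i=38: P-R = 24 → Y
  i=39: T-U = 25 → Z
  i=40: V-C = 19 → T
  i=41: H-U = 13 → N
  i=42: J-I =  1 → B
  i=43: S-U = 24 → Y
  i=44: P-P =  0 → A
  shifts repeat with period 8: TNBYALYZ

TNBYALYZ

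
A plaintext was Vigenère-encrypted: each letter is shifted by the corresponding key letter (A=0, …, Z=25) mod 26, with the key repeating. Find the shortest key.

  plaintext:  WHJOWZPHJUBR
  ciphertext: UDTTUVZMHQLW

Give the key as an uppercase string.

  i= 0: U-W = 24 → Y
  i= 1: D-H = 22 → W
  i= 2: T-J = 10 → K
  i= 3: T-O =  5 → F
  i= 4: U-W = 24 → Y
  i= 5: V-Z = 22 → W
  i= 6: Z-P = 10 → K
  i= 7: M-H =  5 → F
  i= 8: H-J = 24 → Y
  i= 9: Q-U = 22 → W
  i=10: L-B = 10 → K
  i=11: W-R =  5 → F
  shifts repeat with period 4: YWKF

YWKF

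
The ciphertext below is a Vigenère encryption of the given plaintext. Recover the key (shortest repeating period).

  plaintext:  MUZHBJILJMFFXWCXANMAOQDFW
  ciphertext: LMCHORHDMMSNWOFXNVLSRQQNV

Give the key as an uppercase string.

  i= 0: L-M = 25 → Z
  i= 1: M-U = 18 → S
  i= 2: C-Z =  3 → D
  i= 3: H-H =  0 → A
  i= 4: O-B = 13 → N
  i= 5: R-J =  8 → I
  i= 6: H-I = 25 → Z
  i= 7: D-L = 18 → S
  i= 8: M-J =  3 → D
  i= 9: M-M =  0 → A
  i=10: S-F = 13 → N
  i=11: N-F =  8 → I
  i=12: W-X = 25 → Z
  i=13: O-W = 18 → S
  i=14: F-C =  3 → D
  i=15: X-X =  0 → A
  i=16: N-A = 13 → N
  i=17: V-N =  8 → I
  i=18: L-M = 25 → Z
  i=19: S-A = 18 → S
  i=20: R-O =  3 → D
  i=21: Q-Q =  0 → A
  i=22: Q-D = 13 → N
  i=23: N-F =  8 → I
  i=24: V-W = 25 → Z
  shifts repeat with period 6: ZSDANI

ZSDANI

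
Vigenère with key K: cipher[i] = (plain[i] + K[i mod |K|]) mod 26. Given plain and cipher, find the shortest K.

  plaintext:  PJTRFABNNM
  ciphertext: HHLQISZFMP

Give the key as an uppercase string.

  i= 0: H-P = 18 → S
  i= 1: H-J = 24 → Y
  i= 2: L-T = 18 → S
  i= 3: Q-R = 25 → Z
  i= 4: I-F =  3 → D
  i= 5: S-A = 18 → S
  i= 6: Z-B = 24 → Y
  i= 7: F-N = 18 → S
  i= 8: M-N = 25 → Z
  i= 9: P-M =  3 → D
  shifts repeat with period 5: SYSZD

SYSZD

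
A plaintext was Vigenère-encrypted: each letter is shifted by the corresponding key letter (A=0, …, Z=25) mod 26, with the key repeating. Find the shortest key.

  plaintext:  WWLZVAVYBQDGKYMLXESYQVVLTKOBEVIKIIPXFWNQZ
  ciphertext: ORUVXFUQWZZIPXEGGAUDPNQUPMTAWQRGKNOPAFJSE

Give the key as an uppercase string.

  i= 0: O-W = 18 → S
  i= 1: R-W = 21 → V
  i= 2: U-L =  9 → J
  i= 3: V-Z = 22 → W
  i= 4: X-V =  2 → C
  i= 5: F-A =  5 → F
  i= 6: U-V = 25 → Z
  i= 7: Q-Y = 18 → S
  i= 8: W-B = 21 → V
  i= 9: Z-Q =  9 → J
  i=10: Z-D = 22 → W
  i=11: I-G =  2 → C
  i=12: P-K =  5 → F
  i=13: X-Y = 25 → Z
  i=14: E-M = 18 → S
  i=15: G-L = 21 → V
  i=16: G-X =  9 → J
  i=17: A-E = 22 → W
  i=18: U-S =  2 → C
  i=19: D-Y =  5 → F
  i=20: P-Q = 25 → Z
  i=21: N-V = 18 → S
  i=22: Q-V = 21 → V
  i=23: U-L =  9 → J
  i=24: P-T = 22 → W
  i=25: M-K =  2 → C
  i=26: T-O =  5 → F
  i=27: A-B = 25 → Z
  i=28: W-E = 18 → S
  i=29: Q-V = 21 → V
  i=30: R-I =  9 → J
  i=31: G-K = 22 → W
  i=32: K-I =  2 → C
  i=33: N-I =  5 → F
  i=34: O-P = 25 → Z
  i=35: P-X = 18 → S
  i=36: A-F = 21 → V
  i=37: F-W =  9 → J
  i=38: J-N = 22 → W
  i=39: S-Q =  2 → C
  i=40: E-Z =  5 → F
  shifts repeat with period 7: SVJWCFZ

SVJWCFZ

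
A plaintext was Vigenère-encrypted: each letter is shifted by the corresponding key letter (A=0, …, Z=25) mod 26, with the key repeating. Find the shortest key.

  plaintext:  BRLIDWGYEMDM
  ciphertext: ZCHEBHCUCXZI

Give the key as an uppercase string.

  i= 0: Z-B = 24 → Y
  i= 1: C-R = 11 → L
  i= 2: H-L = 22 → W
  i= 3: E-I = 22 → W
  i= 4: B-D = 24 → Y
  i= 5: H-W = 11 → L
  i= 6: C-G = 22 → W
  i= 7: U-Y = 22 → W
  i= 8: C-E = 24 → Y
  i= 9: X-M = 11 → L
  i=10: Z-D = 22 → W
  i=11: I-M = 22 → W
  shifts repeat with period 4: YLWW

YLWW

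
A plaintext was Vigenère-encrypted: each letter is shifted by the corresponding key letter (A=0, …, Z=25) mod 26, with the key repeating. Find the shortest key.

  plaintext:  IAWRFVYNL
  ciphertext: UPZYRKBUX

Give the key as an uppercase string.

  i= 0: U-I = 12 → M
  i= 1: P-A = 15 → P
  i= 2: Z-W =  3 → D
  i= 3: Y-R =  7 → H
  i= 4: R-F = 12 → M
  i= 5: K-V = 15 → P
  i= 6: B-Y =  3 → D
  i= 7: U-N =  7 → H
  i= 8: X-L = 12 → M
  shifts repeat with period 4: MPDH

MPDH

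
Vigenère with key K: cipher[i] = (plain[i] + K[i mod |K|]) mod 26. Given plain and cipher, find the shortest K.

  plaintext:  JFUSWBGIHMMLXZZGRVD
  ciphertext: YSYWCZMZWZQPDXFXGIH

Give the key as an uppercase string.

  i= 0: Y-J = 15 → P
  i= 1: S-F = 13 → N
  i= 2: Y-U =  4 → E
  i= 3: W-S =  4 → E
  i= 4: C-W =  6 → G
  i= 5: Z-B = 24 → Y
  i= 6: M-G =  6 → G
  i= 7: Z-I = 17 → R
  i= 8: W-H = 15 → P
  i= 9: Z-M = 13 → N
  i=10: Q-M =  4 → E
  i=11: P-L =  4 → E
  i=12: D-X =  6 → G
  i=13: X-Z = 24 → Y
  i=14: F-Z =  6 → G
  i=15: X-G = 17 → R
  i=16: G-R = 15 → P
  i=17: I-V = 13 → N
  i=18: H-D =  4 → E
  shifts repeat with period 8: PNEEGYGR

PNEEGYGR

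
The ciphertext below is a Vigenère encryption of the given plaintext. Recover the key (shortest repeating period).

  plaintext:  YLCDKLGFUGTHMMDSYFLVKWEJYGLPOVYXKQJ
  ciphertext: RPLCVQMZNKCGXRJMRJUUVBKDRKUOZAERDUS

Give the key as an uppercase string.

TEJZLFGU

  i= 0: R-Y = 19 → T
  i= 1: P-L =  4 → E
  i= 2: L-C =  9 → J
  i= 3: C-D = 25 → Z
  i= 4: V-K = 11 → L
  i= 5: Q-L =  5 → F
  i= 6: M-G =  6 → G
  i= 7: Z-F = 20 → U
  i= 8: N-U = 19 → T
  i= 9: K-G =  4 → E
  i=10: C-T =  9 → J
  i=11: G-H = 25 → Z
  i=12: X-M = 11 → L
  i=13: R-M =  5 → F
  i=14: J-D =  6 → G
  i=15: M-S = 20 → U
  i=16: R-Y = 19 → T
  i=17: J-F =  4 → E
  i=18: U-L =  9 → J
  i=19: U-V = 25 → Z
  i=20: V-K = 11 → L
  i=21: B-W =  5 → F
  i=22: K-E =  6 → G
  i=23: D-J = 20 → U
  i=24: R-Y = 19 → T
  i=25: K-G =  4 → E
  i=26: U-L =  9 → J
  i=27: O-P = 25 → Z
  i=28: Z-O = 11 → L
  i=29: A-V =  5 → F
  i=30: E-Y =  6 → G
  i=31: R-X = 20 → U
  i=32: D-K = 19 → T
  i=33: U-Q =  4 → E
  i=34: S-J =  9 → J
  shifts repeat with period 8: TEJZLFGU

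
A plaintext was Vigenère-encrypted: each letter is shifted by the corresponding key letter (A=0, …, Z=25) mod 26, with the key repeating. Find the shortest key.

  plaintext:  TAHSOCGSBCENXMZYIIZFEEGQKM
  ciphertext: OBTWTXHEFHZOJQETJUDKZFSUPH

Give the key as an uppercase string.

VBMEF

  i= 0: O-T = 21 → V
  i= 1: B-A =  1 → B
  i= 2: T-H = 12 → M
  i= 3: W-S =  4 → E
  i= 4: T-O =  5 → F
  i= 5: X-C = 21 → V
  i= 6: H-G =  1 → B
  i= 7: E-S = 12 → M
  i= 8: F-B =  4 → E
  i= 9: H-C =  5 → F
  i=10: Z-E = 21 → V
  i=11: O-N =  1 → B
  i=12: J-X = 12 → M
  i=13: Q-M =  4 → E
  i=14: E-Z =  5 → F
  i=15: T-Y = 21 → V
  i=16: J-I =  1 → B
  i=17: U-I = 12 → M
  i=18: D-Z =  4 → E
  i=19: K-F =  5 → F
  i=20: Z-E = 21 → V
  i=21: F-E =  1 → B
  i=22: S-G = 12 → M
  i=23: U-Q =  4 → E
  i=24: P-K =  5 → F
  i=25: H-M = 21 → V
  shifts repeat with period 5: VBMEF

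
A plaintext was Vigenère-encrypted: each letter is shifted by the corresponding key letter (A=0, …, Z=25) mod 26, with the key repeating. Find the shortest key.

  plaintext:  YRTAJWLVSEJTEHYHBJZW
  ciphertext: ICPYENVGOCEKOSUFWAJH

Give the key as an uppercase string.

  i= 0: I-Y = 10 → K
  i= 1: C-R = 11 → L
  i= 2: P-T = 22 → W
  i= 3: Y-A = 24 → Y
  i= 4: E-J = 21 → V
  i= 5: N-W = 17 → R
  i= 6: V-L = 10 → K
  i= 7: G-V = 11 → L
  i= 8: O-S = 22 → W
  i= 9: C-E = 24 → Y
  i=10: E-J = 21 → V
  i=11: K-T = 17 → R
  i=12: O-E = 10 → K
  i=13: S-H = 11 → L
  i=14: U-Y = 22 → W
  i=15: F-H = 24 → Y
  i=16: W-B = 21 → V
  i=17: A-J = 17 → R
  i=18: J-Z = 10 → K
  i=19: H-W = 11 → L
  shifts repeat with period 6: KLWYVR

KLWYVR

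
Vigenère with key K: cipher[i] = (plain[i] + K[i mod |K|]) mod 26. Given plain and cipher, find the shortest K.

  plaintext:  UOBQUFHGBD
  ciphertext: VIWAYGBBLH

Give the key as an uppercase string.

BUVKE

  i= 0: V-U =  1 → B
  i= 1: I-O = 20 → U
  i= 2: W-B = 21 → V
  i= 3: A-Q = 10 → K
  i= 4: Y-U =  4 → E
  i= 5: G-F =  1 → B
  i= 6: B-H = 20 → U
  i= 7: B-G = 21 → V
  i= 8: L-B = 10 → K
  i= 9: H-D =  4 → E
  shifts repeat with period 5: BUVKE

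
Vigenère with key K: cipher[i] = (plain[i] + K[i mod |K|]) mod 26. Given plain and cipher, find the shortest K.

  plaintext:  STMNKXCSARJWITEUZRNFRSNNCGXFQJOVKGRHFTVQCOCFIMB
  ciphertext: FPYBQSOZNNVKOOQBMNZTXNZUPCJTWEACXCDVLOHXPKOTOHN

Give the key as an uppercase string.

NWMOGVMH

  i= 0: F-S = 13 → N
  i= 1: P-T = 22 → W
  i= 2: Y-M = 12 → M
  i= 3: B-N = 14 → O
  i= 4: Q-K =  6 → G
  i= 5: S-X = 21 → V
  i= 6: O-C = 12 → M
  i= 7: Z-S =  7 → H
  i= 8: N-A = 13 → N
  i= 9: N-R = 22 → W
  i=10: V-J = 12 → M
  i=11: K-W = 14 → O
  i=12: O-I =  6 → G
  i=13: O-T = 21 → V
  i=14: Q-E = 12 → M
  i=15: B-U =  7 → H
  i=16: M-Z = 13 → N
  i=17: N-R = 22 → W
  i=18: Z-N = 12 → M
  i=19: T-F = 14 → O
  i=20: X-R =  6 → G
  i=21: N-S = 21 → V
  i=22: Z-N = 12 → M
  i=23: U-N =  7 → H
  i=24: P-C = 13 → N
  i=25: C-G = 22 → W
  i=26: J-X = 12 → M
  i=27: T-F = 14 → O
  i=28: W-Q =  6 → G
  i=29: E-J = 21 → V
  i=30: A-O = 12 → M
  i=31: C-V =  7 → H
  i=32: X-K = 13 → N
  i=33: C-G = 22 → W
  i=34: D-R = 12 → M
  i=35: V-H = 14 → O
  i=36: L-F =  6 → G
  i=37: O-T = 21 → V
  i=38: H-V = 12 → M
  i=39: X-Q =  7 → H
  i=40: P-C = 13 → N
  i=41: K-O = 22 → W
  i=42: O-C = 12 → M
  i=43: T-F = 14 → O
  i=44: O-I =  6 → G
  i=45: H-M = 21 → V
  i=46: N-B = 12 → M
  shifts repeat with period 8: NWMOGVMH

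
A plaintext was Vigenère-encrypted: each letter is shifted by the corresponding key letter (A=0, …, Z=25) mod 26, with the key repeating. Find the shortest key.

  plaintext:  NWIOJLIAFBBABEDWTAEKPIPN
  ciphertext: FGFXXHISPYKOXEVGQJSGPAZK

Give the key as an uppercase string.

SKXJOWA

  i= 0: F-N = 18 → S
  i= 1: G-W = 10 → K
  i= 2: F-I = 23 → X
  i= 3: X-O =  9 → J
  i= 4: X-J = 14 → O
  i= 5: H-L = 22 → W
  i= 6: I-I =  0 → A
  i= 7: S-A = 18 → S
  i= 8: P-F = 10 → K
  i= 9: Y-B = 23 → X
  i=10: K-B =  9 → J
  i=11: O-A = 14 → O
  i=12: X-B = 22 → W
  i=13: E-E =  0 → A
  i=14: V-D = 18 → S
  i=15: G-W = 10 → K
  i=16: Q-T = 23 → X
  i=17: J-A =  9 → J
  i=18: S-E = 14 → O
  i=19: G-K = 22 → W
  i=20: P-P =  0 → A
  i=21: A-I = 18 → S
  i=22: Z-P = 10 → K
  i=23: K-N = 23 → X
  shifts repeat with period 7: SKXJOWA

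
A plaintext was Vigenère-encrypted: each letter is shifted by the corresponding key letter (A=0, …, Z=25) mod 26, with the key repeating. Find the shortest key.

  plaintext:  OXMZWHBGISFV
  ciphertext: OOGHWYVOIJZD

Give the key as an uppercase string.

ARUI

  i= 0: O-O =  0 → A
  i= 1: O-X = 17 → R
  i= 2: G-M = 20 → U
  i= 3: H-Z =  8 → I
  i= 4: W-W =  0 → A
  i= 5: Y-H = 17 → R
  i= 6: V-B = 20 → U
  i= 7: O-G =  8 → I
  i= 8: I-I =  0 → A
  i= 9: J-S = 17 → R
  i=10: Z-F = 20 → U
  i=11: D-V =  8 → I
  shifts repeat with period 4: ARUI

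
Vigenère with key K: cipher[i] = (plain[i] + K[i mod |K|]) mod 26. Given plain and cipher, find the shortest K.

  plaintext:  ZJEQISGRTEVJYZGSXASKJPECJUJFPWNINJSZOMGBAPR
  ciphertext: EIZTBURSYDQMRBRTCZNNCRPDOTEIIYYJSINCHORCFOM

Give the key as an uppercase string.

FZVDTCLB

  i= 0: E-Z =  5 → F
  i= 1: I-J = 25 → Z
  i= 2: Z-E = 21 → V
  i= 3: T-Q =  3 → D
  i= 4: B-I = 19 → T
  i= 5: U-S =  2 → C
  i= 6: R-G = 11 → L
  i= 7: S-R =  1 → B
  i= 8: Y-T =  5 → F
  i= 9: D-E = 25 → Z
  i=10: Q-V = 21 → V
  i=11: M-J =  3 → D
  i=12: R-Y = 19 → T
  i=13: B-Z =  2 → C
  i=14: R-G = 11 → L
  i=15: T-S =  1 → B
  i=16: C-X =  5 → F
  i=17: Z-A = 25 → Z
  i=18: N-S = 21 → V
  i=19: N-K =  3 → D
  i=20: C-J = 19 → T
  i=21: R-P =  2 → C
  i=22: P-E = 11 → L
  i=23: D-C =  1 → B
  i=24: O-J =  5 → F
  i=25: T-U = 25 → Z
  i=26: E-J = 21 → V
  i=27: I-F =  3 → D
  i=28: I-P = 19 → T
  i=29: Y-W =  2 → C
  i=30: Y-N = 11 → L
  i=31: J-I =  1 → B
  i=32: S-N =  5 → F
  i=33: I-J = 25 → Z
  i=34: N-S = 21 → V
  i=35: C-Z =  3 → D
  i=36: H-O = 19 → T
  i=37: O-M =  2 → C
  i=38: R-G = 11 → L
  i=39: C-B =  1 → B
  i=40: F-A =  5 → F
  i=41: O-P = 25 → Z
  i=42: M-R = 21 → V
  shifts repeat with period 8: FZVDTCLB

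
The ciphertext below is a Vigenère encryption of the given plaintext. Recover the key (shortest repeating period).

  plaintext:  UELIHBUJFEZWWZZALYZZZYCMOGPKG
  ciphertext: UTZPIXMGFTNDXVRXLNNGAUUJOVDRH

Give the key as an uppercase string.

  i= 0: U-U =  0 → A
  i= 1: T-E = 15 → P
  i= 2: Z-L = 14 → O
  i= 3: P-I =  7 → H
  i= 4: I-H =  1 → B
  i= 5: X-B = 22 → W
  i= 6: M-U = 18 → S
  i= 7: G-J = 23 → X
  i= 8: F-F =  0 → A
  i= 9: T-E = 15 → P
  i=10: N-Z = 14 → O
  i=11: D-W =  7 → H
  i=12: X-W =  1 → B
  i=13: V-Z = 22 → W
  i=14: R-Z = 18 → S
  i=15: X-A = 23 → X
  i=16: L-L =  0 → A
  i=17: N-Y = 15 → P
  i=18: N-Z = 14 → O
  i=19: G-Z =  7 → H
  i=20: A-Z =  1 → B
  i=21: U-Y = 22 → W
  i=22: U-C = 18 → S
  i=23: J-M = 23 → X
  i=24: O-O =  0 → A
  i=25: V-G = 15 → P
  i=26: D-P = 14 → O
  i=27: R-K =  7 → H
  i=28: H-G =  1 → B
  shifts repeat with period 8: APOHBWSX

APOHBWSX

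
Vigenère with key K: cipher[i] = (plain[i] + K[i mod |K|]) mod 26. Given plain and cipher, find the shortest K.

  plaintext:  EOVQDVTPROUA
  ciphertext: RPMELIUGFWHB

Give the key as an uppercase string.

NBROI

  i= 0: R-E = 13 → N
  i= 1: P-O =  1 → B
  i= 2: M-V = 17 → R
  i= 3: E-Q = 14 → O
  i= 4: L-D =  8 → I
  i= 5: I-V = 13 → N
  i= 6: U-T =  1 → B
  i= 7: G-P = 17 → R
  i= 8: F-R = 14 → O
  i= 9: W-O =  8 → I
  i=10: H-U = 13 → N
  i=11: B-A =  1 → B
  shifts repeat with period 5: NBROI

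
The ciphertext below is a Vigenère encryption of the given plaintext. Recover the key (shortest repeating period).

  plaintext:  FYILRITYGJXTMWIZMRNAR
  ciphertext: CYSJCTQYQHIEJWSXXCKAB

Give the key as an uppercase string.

XAKYLL

  i= 0: C-F = 23 → X
  i= 1: Y-Y =  0 → A
  i= 2: S-I = 10 → K
  i= 3: J-L = 24 → Y
  i= 4: C-R = 11 → L
  i= 5: T-I = 11 → L
  i= 6: Q-T = 23 → X
  i= 7: Y-Y =  0 → A
  i= 8: Q-G = 10 → K
  i= 9: H-J = 24 → Y
  i=10: I-X = 11 → L
  i=11: E-T = 11 → L
  i=12: J-M = 23 → X
  i=13: W-W =  0 → A
  i=14: S-I = 10 → K
  i=15: X-Z = 24 → Y
  i=16: X-M = 11 → L
  i=17: C-R = 11 → L
  i=18: K-N = 23 → X
  i=19: A-A =  0 → A
  i=20: B-R = 10 → K
  shifts repeat with period 6: XAKYLL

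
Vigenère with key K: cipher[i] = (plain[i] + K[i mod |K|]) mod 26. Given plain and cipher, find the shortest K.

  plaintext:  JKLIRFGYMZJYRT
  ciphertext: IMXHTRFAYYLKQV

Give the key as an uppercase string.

ZCM

  i= 0: I-J = 25 → Z
  i= 1: M-K =  2 → C
  i= 2: X-L = 12 → M
  i= 3: H-I = 25 → Z
  i= 4: T-R =  2 → C
  i= 5: R-F = 12 → M
  i= 6: F-G = 25 → Z
  i= 7: A-Y =  2 → C
  i= 8: Y-M = 12 → M
  i= 9: Y-Z = 25 → Z
  i=10: L-J =  2 → C
  i=11: K-Y = 12 → M
  i=12: Q-R = 25 → Z
  i=13: V-T =  2 → C
  shifts repeat with period 3: ZCM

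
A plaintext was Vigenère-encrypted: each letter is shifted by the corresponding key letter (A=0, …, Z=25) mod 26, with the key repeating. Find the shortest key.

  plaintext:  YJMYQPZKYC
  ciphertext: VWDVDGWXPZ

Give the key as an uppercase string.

XNR

  i= 0: V-Y = 23 → X
  i= 1: W-J = 13 → N
  i= 2: D-M = 17 → R
  i= 3: V-Y = 23 → X
  i= 4: D-Q = 13 → N
  i= 5: G-P = 17 → R
  i= 6: W-Z = 23 → X
  i= 7: X-K = 13 → N
  i= 8: P-Y = 17 → R
  i= 9: Z-C = 23 → X
  shifts repeat with period 3: XNR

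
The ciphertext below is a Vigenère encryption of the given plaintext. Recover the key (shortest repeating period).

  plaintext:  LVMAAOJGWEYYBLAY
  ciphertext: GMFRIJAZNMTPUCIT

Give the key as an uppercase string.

VRTRI

  i= 0: G-L = 21 → V
  i= 1: M-V = 17 → R
  i= 2: F-M = 19 → T
  i= 3: R-A = 17 → R
  i= 4: I-A =  8 → I
  i= 5: J-O = 21 → V
  i= 6: A-J = 17 → R
  i= 7: Z-G = 19 → T
  i= 8: N-W = 17 → R
  i= 9: M-E =  8 → I
  i=10: T-Y = 21 → V
  i=11: P-Y = 17 → R
  i=12: U-B = 19 → T
  i=13: C-L = 17 → R
  i=14: I-A =  8 → I
  i=15: T-Y = 21 → V
  shifts repeat with period 5: VRTRI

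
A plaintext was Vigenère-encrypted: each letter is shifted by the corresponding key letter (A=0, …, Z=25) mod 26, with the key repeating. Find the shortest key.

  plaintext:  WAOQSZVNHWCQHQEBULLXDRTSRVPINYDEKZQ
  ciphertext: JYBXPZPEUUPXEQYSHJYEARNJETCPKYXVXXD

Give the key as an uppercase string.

  i= 0: J-W = 13 → N
  i= 1: Y-A = 24 → Y
  i= 2: B-O = 13 → N
  i= 3: X-Q =  7 → H
  i= 4: P-S = 23 → X
  i= 5: Z-Z =  0 → A
  i= 6: P-V = 20 → U
  i= 7: E-N = 17 → R
  i= 8: U-H = 13 → N
  i= 9: U-W = 24 → Y
  i=10: P-C = 13 → N
  i=11: X-Q =  7 → H
  i=12: E-H = 23 → X
  i=13: Q-Q =  0 → A
  i=14: Y-E = 20 → U
  i=15: S-B = 17 → R
  i=16: H-U = 13 → N
  i=17: J-L = 24 → Y
  i=18: Y-L = 13 → N
  i=19: E-X =  7 → H
  i=20: A-D = 23 → X
  i=21: R-R =  0 → A
  i=22: N-T = 20 → U
  i=23: J-S = 17 → R
  i=24: E-R = 13 → N
  i=25: T-V = 24 → Y
  i=26: C-P = 13 → N
  i=27: P-I =  7 → H
  i=28: K-N = 23 → X
  i=29: Y-Y =  0 → A
  i=30: X-D = 20 → U
  i=31: V-E = 17 → R
  i=32: X-K = 13 → N
  i=33: X-Z = 24 → Y
  i=34: D-Q = 13 → N
  shifts repeat with period 8: NYNHXAUR

NYNHXAUR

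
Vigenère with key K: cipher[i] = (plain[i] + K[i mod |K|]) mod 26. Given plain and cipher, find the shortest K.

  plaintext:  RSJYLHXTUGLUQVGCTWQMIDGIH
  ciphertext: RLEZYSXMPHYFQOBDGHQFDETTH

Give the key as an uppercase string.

ATVBNL

  i= 0: R-R =  0 → A
  i= 1: L-S = 19 → T
  i= 2: E-J = 21 → V
  i= 3: Z-Y =  1 → B
  i= 4: Y-L = 13 → N
  i= 5: S-H = 11 → L
  i= 6: X-X =  0 → A
  i= 7: M-T = 19 → T
  i= 8: P-U = 21 → V
  i= 9: H-G =  1 → B
  i=10: Y-L = 13 → N
  i=11: F-U = 11 → L
  i=12: Q-Q =  0 → A
  i=13: O-V = 19 → T
  i=14: B-G = 21 → V
  i=15: D-C =  1 → B
  i=16: G-T = 13 → N
  i=17: H-W = 11 → L
  i=18: Q-Q =  0 → A
  i=19: F-M = 19 → T
  i=20: D-I = 21 → V
  i=21: E-D =  1 → B
  i=22: T-G = 13 → N
  i=23: T-I = 11 → L
  i=24: H-H =  0 → A
  shifts repeat with period 6: ATVBNL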